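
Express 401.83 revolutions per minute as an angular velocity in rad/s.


omega = RPM * 2 * pi / 60
omega = 401.83 * 2 * 3.14159 / 60
omega = 2524.7724 / 60 = 42.0795 rad/s

42.0795 rad/s


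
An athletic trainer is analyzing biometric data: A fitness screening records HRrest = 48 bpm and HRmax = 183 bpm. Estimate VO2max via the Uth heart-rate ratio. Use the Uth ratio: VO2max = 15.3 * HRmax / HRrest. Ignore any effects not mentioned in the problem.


VO2max = 15.3 * HRmax / HRrest
VO2max = 15.3 * 183 / 48
VO2max = 2799.9 / 48 = 58.3313 mL/kg/min

58.3313 mL/kg/min


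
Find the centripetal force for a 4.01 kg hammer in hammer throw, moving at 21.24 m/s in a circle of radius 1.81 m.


Fc = m * v^2 / r
v^2 = 21.24^2 = 451.1376
Fc = 4.01 * 451.1376 / 1.81
Fc = 1809.0618 / 1.81 = 999.4816 N

999.4816 N


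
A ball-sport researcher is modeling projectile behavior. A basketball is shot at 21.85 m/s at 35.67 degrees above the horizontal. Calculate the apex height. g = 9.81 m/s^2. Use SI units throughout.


H = (v*sin(theta))^2 / (2*g)
vy = v*sin(theta) = 21.85 * sin(35.67 deg) = 12.7411 m/s
H = vy^2 / (2*g) = 162.3352 / (2*9.81)
H = 162.3352 / 19.62 = 8.274 m

8.274 m


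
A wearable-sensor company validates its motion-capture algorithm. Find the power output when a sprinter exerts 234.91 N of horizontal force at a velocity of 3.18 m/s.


P = F * v
P = 234.91 * 3.18
P = 747.0138 W

747.0138 W


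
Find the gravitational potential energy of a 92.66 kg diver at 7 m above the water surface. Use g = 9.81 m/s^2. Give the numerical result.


PE = m * g * h
PE = 92.66 * 9.81 * 7
PE = 908.9946 * 7 = 6362.9622 J

6362.9622 J


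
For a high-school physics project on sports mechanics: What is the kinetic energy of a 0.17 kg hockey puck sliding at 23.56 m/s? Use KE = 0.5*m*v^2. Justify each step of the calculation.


KE = 0.5 * m * v^2
KE = 0.5 * 0.17 * 23.56^2
KE = 0.5 * 0.17 * 555.0736 = 47.1813 J

47.1813 J


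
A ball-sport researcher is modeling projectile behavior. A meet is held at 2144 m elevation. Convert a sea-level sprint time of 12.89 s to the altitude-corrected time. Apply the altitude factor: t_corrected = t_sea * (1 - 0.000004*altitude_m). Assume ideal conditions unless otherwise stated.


Correction factor = 1 - 0.000004 * 2144 = 0.991424
t_corrected = t_sea * factor = 12.89 * 0.991424
t_corrected = 12.7795 s

12.7795 s


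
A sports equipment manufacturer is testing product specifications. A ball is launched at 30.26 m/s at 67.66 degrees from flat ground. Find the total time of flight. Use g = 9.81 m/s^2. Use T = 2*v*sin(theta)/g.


T = 2*v*sin(theta)/g
sin(theta) = sin(67.66 deg) = 0.9249
T = 2*30.26*0.9249 / 9.81
T = 55.9776 / 9.81 = 5.7062 s

5.7062 s


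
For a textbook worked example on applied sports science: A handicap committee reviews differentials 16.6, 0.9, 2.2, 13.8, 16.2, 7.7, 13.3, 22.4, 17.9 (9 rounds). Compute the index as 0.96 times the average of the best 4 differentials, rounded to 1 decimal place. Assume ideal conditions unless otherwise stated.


All differentials: 16.6, 0.9, 2.2, 13.8, 16.2, 7.7, 13.3, 22.4, 17.9
Sorted: 0.9, 2.2, 7.7, 13.3, 13.8, 16.2, 16.6, 17.9, 22.4
Best 4: 0.9, 2.2, 7.7, 13.3
Average of best = 24.1 / 4 = 6.025
Raw index = 6.025 * 0.96 = 5.784
Handicap index = round(5.784, 1) = 5.8

5.8


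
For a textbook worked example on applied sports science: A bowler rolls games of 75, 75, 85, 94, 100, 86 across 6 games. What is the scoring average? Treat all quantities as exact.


Average = sum / n
Sum = 515
Average = 515 / 6 = 85.8333

85.8333


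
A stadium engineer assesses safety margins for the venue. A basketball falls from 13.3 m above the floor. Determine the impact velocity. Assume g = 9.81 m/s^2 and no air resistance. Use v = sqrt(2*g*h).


v = sqrt(2 * g * h)
v = sqrt(2 * 9.81 * 13.3)
v = sqrt(260.946) = 16.1538 m/s

16.1538 m/s


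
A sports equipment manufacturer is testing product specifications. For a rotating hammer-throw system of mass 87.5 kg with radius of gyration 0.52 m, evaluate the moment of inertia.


I = m * k^2
I = 87.5 * 0.52^2
I = 87.5 * 0.2704 = 23.66 kg*m^2

23.66 kg*m^2


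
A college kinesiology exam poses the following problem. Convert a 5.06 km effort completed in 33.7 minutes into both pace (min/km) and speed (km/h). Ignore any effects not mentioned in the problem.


Pace = time / distance = 33.7 min / 5.06 km = 6.6601 min/km
Speed = distance / time_in_hours = 5.06 / 0.5617 hr
Speed = 9.0089 km/h

6.6601 min/km, 9.0089 km/h


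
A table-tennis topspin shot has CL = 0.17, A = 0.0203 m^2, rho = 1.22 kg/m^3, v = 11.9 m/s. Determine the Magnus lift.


FM = 0.5 * CL * rho * A * v^2
FM = 0.5 * 0.17 * 1.22 * 0.0203 * 11.9^2
v^2 = 141.61
FM = 0.5 * 0.17 * 1.22 * 0.0203 * 141.61 = 0.2981 N

0.2981 N


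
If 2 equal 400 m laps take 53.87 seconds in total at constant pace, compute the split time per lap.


Split time = total_time / n_laps = 53.87 / 2
Split time = 26.935 s per lap

26.935 s


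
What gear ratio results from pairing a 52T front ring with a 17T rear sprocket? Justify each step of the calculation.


GR = front_teeth / rear_teeth
GR = 52 / 17
GR = 3.0588

3.0588


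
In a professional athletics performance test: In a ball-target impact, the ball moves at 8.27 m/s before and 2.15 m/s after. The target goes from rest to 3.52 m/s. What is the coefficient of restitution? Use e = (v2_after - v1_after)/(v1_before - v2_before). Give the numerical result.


e = (v2_after - v1_after) / (v1_before - v2_before)
Numerator = 3.52 - 2.15 = 1.37
Denominator = 8.27 - 0 = 8.27
e = 1.37 / 8.27 = 0.1657

0.1657


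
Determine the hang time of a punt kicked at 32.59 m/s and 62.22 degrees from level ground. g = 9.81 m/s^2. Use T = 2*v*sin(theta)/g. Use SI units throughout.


T = 2*v*sin(theta)/g
sin(theta) = sin(62.22 deg) = 0.8847
T = 2*32.59*0.8847 / 9.81
T = 57.6676 / 9.81 = 5.8785 s

5.8785 s


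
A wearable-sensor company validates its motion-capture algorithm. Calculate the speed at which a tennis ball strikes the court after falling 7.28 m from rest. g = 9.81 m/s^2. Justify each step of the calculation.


v = sqrt(2 * g * h)
v = sqrt(2 * 9.81 * 7.28)
v = sqrt(142.8336) = 11.9513 m/s

11.9513 m/s


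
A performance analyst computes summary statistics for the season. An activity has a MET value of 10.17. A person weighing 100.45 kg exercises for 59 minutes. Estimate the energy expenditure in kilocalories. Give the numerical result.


kcal = MET * mass * time_hr
Convert time: 59 min = 0.9833 hr
kcal = 10.17 * 100.45 * 0.9833
kcal = 1004.5502 kcal

1004.5502 kcal


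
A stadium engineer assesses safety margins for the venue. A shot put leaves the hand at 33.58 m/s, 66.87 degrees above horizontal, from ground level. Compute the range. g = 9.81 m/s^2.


R = v^2 * sin(2*theta) / g
Convert angle to radians: theta = 66.87 deg = 1.1671 rad
sin(2*theta) = sin(2.3342) = 0.7225
R = 33.58^2 * 0.7225 / 9.81
R = 1127.6164 * 0.7225 / 9.81 = 83.0464 m

83.0464 m


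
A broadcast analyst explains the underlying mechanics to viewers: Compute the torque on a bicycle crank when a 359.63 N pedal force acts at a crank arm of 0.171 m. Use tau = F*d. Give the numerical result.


tau = F * d
tau = 359.63 * 0.171
tau = 61.4967 N*m

61.4967 N*m


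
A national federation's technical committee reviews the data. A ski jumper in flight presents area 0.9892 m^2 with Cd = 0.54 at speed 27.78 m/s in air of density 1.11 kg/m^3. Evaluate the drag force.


Fd = 0.5 * Cd * rho * A * v^2
Fd = 0.5 * 0.54 * 1.11 * 0.9892 * 27.78^2
v^2 = 771.7284
Fd = 0.5 * 0.54 * 1.11 * 0.9892 * 771.7284 = 228.7891 N

228.7891 N


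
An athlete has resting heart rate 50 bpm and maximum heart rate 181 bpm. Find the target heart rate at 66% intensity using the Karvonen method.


Target = HRrest + pct*(HRmax - HRrest)
Heart rate reserve = HRmax - HRrest = 181 - 50 = 131 bpm
Fraction = 66% = 0.66
Target = 50 + 0.66 * 131
Target = 50 + 86.46 = 136.46 bpm

136.46 bpm


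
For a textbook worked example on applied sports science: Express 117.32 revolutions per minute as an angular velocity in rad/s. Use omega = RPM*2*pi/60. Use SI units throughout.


omega = RPM * 2 * pi / 60
omega = 117.32 * 2 * 3.14159 / 60
omega = 737.1433 / 60 = 12.2857 rad/s

12.2857 rad/s


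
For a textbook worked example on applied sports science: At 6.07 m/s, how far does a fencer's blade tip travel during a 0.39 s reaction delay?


d = v * t
d = 6.07 * 0.39
d = 2.3673 m

2.3673 m


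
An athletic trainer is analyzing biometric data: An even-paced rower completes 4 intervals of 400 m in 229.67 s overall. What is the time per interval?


Split time = total_time / n_laps = 229.67 / 4
Split time = 57.4175 s per lap

57.4175 s


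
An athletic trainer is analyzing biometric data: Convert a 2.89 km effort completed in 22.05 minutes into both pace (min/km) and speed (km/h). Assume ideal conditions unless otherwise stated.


Pace = time / distance = 22.05 min / 2.89 km = 7.6298 min/km
Speed = distance / time_in_hours = 2.89 / 0.3675 hr
Speed = 7.8639 km/h

7.6298 min/km, 7.8639 km/h


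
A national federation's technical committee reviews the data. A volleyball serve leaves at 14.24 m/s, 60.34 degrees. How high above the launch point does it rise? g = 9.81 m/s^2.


H = (v*sin(theta))^2 / (2*g)
vy = v*sin(theta) = 14.24 * sin(60.34 deg) = 12.3742 m/s
H = vy^2 / (2*g) = 153.1217 / (2*9.81)
H = 153.1217 / 19.62 = 7.8044 m

7.8044 m


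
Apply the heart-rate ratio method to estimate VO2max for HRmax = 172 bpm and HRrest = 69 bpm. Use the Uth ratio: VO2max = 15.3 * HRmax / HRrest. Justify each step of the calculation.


VO2max = 15.3 * HRmax / HRrest
VO2max = 15.3 * 172 / 69
VO2max = 2631.6 / 69 = 38.1391 mL/kg/min

38.1391 mL/kg/min


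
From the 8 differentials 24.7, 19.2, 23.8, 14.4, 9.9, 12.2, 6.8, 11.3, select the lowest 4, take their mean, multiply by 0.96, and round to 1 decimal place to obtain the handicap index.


All differentials: 24.7, 19.2, 23.8, 14.4, 9.9, 12.2, 6.8, 11.3
Sorted: 6.8, 9.9, 11.3, 12.2, 14.4, 19.2, 23.8, 24.7
Best 4: 6.8, 9.9, 11.3, 12.2
Average of best = 40.2 / 4 = 10.05
Raw index = 10.05 * 0.96 = 9.648
Handicap index = round(9.648, 1) = 9.6

9.6


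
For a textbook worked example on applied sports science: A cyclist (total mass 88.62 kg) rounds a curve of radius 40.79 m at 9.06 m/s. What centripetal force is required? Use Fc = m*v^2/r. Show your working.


Fc = m * v^2 / r
v^2 = 9.06^2 = 82.0836
Fc = 88.62 * 82.0836 / 40.79
Fc = 7274.2486 / 40.79 = 178.3341 N

178.3341 N


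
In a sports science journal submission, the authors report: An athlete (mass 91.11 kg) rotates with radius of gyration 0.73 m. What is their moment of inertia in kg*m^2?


I = m * k^2
I = 91.11 * 0.73^2
I = 91.11 * 0.5329 = 48.5525 kg*m^2

48.5525 kg*m^2


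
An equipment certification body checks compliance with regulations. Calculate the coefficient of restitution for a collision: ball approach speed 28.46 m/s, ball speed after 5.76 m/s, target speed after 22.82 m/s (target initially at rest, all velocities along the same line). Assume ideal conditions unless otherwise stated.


e = (v2_after - v1_after) / (v1_before - v2_before)
Numerator = 22.82 - 5.76 = 17.06
Denominator = 28.46 - 0 = 28.46
e = 17.06 / 28.46 = 0.5994

0.5994


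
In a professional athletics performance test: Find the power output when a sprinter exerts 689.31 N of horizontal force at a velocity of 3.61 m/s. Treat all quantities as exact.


P = F * v
P = 689.31 * 3.61
P = 2488.4091 W

2488.4091 W


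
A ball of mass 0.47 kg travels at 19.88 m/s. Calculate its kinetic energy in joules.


KE = 0.5 * m * v^2
KE = 0.5 * 0.47 * 19.88^2
KE = 0.5 * 0.47 * 395.2144 = 92.8754 J

92.8754 J


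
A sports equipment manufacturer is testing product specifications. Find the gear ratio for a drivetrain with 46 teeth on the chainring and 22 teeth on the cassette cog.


GR = front_teeth / rear_teeth
GR = 46 / 22
GR = 2.0909

2.0909


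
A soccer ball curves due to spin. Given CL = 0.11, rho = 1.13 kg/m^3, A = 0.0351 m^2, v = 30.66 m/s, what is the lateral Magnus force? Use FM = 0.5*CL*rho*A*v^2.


FM = 0.5 * CL * rho * A * v^2
FM = 0.5 * 0.11 * 1.13 * 0.0351 * 30.66^2
v^2 = 940.0356
FM = 0.5 * 0.11 * 1.13 * 0.0351 * 940.0356 = 2.0507 N

2.0507 N


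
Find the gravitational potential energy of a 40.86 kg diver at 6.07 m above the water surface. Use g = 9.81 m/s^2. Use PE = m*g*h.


PE = m * g * h
PE = 40.86 * 9.81 * 6.07
PE = 400.8366 * 6.07 = 2433.0782 J

2433.0782 J


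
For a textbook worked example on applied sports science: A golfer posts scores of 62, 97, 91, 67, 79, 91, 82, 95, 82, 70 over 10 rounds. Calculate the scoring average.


Average = sum / n
Sum = 816
Average = 816 / 10 = 81.6

81.6


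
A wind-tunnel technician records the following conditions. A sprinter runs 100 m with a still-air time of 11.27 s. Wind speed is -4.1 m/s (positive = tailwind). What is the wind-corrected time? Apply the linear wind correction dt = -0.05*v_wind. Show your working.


dt = -0.05 * v_wind = -0.05 * -4.1 = 0.205 s
t_corrected = t_still + dt = 11.27 + (0.205)
t_corrected = 11.475 s

11.475 s


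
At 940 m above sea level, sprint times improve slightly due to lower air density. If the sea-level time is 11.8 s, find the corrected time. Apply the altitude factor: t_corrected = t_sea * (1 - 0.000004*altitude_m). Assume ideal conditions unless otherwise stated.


Correction factor = 1 - 0.000004 * 940 = 0.99624
t_corrected = t_sea * factor = 11.8 * 0.99624
t_corrected = 11.7556 s

11.7556 s


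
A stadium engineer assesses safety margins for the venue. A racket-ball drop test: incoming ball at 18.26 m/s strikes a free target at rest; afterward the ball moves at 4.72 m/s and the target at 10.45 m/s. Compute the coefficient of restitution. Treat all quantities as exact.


e = (v2_after - v1_after) / (v1_before - v2_before)
Numerator = 10.45 - 4.72 = 5.73
Denominator = 18.26 - 0 = 18.26
e = 5.73 / 18.26 = 0.3138

0.3138


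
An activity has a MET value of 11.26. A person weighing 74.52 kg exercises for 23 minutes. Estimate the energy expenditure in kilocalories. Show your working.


kcal = MET * mass * time_hr
Convert time: 23 min = 0.3833 hr
kcal = 11.26 * 74.52 * 0.3833
kcal = 321.6532 kcal

321.6532 kcal


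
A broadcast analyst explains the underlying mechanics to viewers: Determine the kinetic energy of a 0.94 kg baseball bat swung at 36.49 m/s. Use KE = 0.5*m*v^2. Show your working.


KE = 0.5 * m * v^2
KE = 0.5 * 0.94 * 36.49^2
KE = 0.5 * 0.94 * 1331.5201 = 625.8144 J

625.8144 J


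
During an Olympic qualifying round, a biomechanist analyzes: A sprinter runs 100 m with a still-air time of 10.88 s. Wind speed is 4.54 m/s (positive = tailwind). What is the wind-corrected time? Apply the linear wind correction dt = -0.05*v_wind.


dt = -0.05 * v_wind = -0.05 * 4.54 = -0.227 s
t_corrected = t_still + dt = 10.88 + (-0.227)
t_corrected = 10.653 s

10.653 s


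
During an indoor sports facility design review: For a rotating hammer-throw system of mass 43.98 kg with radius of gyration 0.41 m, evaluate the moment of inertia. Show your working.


I = m * k^2
I = 43.98 * 0.41^2
I = 43.98 * 0.1681 = 7.393 kg*m^2

7.393 kg*m^2


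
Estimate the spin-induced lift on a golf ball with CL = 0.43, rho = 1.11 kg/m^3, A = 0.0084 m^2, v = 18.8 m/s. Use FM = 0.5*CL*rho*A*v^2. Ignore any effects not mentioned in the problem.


FM = 0.5 * CL * rho * A * v^2
FM = 0.5 * 0.43 * 1.11 * 0.0084 * 18.8^2
v^2 = 353.44
FM = 0.5 * 0.43 * 1.11 * 0.0084 * 353.44 = 0.7085 N

0.7085 N


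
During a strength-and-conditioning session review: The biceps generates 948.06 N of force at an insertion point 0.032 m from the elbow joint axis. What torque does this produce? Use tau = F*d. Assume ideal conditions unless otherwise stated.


tau = F * d
tau = 948.06 * 0.032
tau = 30.3379 N*m

30.3379 N*m


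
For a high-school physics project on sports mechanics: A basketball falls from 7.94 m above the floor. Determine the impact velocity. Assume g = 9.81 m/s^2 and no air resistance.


v = sqrt(2 * g * h)
v = sqrt(2 * 9.81 * 7.94)
v = sqrt(155.7828) = 12.4813 m/s

12.4813 m/s


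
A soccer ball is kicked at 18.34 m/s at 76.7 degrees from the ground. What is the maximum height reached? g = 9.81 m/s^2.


H = (v*sin(theta))^2 / (2*g)
vy = v*sin(theta) = 18.34 * sin(76.7 deg) = 17.8481 m/s
H = vy^2 / (2*g) = 318.5547 / (2*9.81)
H = 318.5547 / 19.62 = 16.2362 m

16.2362 m


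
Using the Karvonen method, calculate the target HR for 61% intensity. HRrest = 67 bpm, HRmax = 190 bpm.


Target = HRrest + pct*(HRmax - HRrest)
Heart rate reserve = HRmax - HRrest = 190 - 67 = 123 bpm
Fraction = 61% = 0.61
Target = 67 + 0.61 * 123
Target = 67 + 75.03 = 142.03 bpm

142.03 bpm


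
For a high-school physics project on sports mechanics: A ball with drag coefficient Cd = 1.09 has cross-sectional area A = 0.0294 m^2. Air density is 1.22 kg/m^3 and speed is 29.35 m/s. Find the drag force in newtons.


Fd = 0.5 * Cd * rho * A * v^2
Fd = 0.5 * 1.09 * 1.22 * 0.0294 * 29.35^2
v^2 = 861.4225
Fd = 0.5 * 1.09 * 1.22 * 0.0294 * 861.4225 = 16.8391 N

16.8391 N


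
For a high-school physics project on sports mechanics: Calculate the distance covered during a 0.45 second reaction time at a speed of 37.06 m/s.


d = v * t
d = 37.06 * 0.45
d = 16.677 m

16.677 m


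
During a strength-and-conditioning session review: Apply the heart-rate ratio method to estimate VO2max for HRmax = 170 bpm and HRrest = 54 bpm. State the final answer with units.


VO2max = 15.3 * HRmax / HRrest
VO2max = 15.3 * 170 / 54
VO2max = 2601 / 54 = 48.1667 mL/kg/min

48.1667 mL/kg/min


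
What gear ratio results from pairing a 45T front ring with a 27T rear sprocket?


GR = front_teeth / rear_teeth
GR = 45 / 27
GR = 1.6667

1.6667


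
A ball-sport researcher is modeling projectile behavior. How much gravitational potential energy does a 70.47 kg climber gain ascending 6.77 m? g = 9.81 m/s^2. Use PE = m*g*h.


PE = m * g * h
PE = 70.47 * 9.81 * 6.77
PE = 691.3107 * 6.77 = 4680.1734 J

4680.1734 J


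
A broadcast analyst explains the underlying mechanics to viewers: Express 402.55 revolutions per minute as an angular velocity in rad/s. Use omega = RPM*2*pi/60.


omega = RPM * 2 * pi / 60
omega = 402.55 * 2 * 3.14159 / 60
omega = 2529.2962 / 60 = 42.1549 rad/s

42.1549 rad/s


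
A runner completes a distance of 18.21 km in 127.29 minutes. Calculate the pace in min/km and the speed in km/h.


Pace = time / distance = 127.29 min / 18.21 km = 6.9901 min/km
Speed = distance / time_in_hours = 18.21 / 2.1215 hr
Speed = 8.5835 km/h

6.9901 min/km, 8.5835 km/h


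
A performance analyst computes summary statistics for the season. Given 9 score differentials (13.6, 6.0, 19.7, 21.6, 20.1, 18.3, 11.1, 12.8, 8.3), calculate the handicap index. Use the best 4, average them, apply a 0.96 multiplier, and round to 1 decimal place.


All differentials: 13.6, 6.0, 19.7, 21.6, 20.1, 18.3, 11.1, 12.8, 8.3
Sorted: 6.0, 8.3, 11.1, 12.8, 13.6, 18.3, 19.7, 20.1, 21.6
Best 4: 6.0, 8.3, 11.1, 12.8
Average of best = 38.2 / 4 = 9.55
Raw index = 9.55 * 0.96 = 9.168
Handicap index = round(9.168, 1) = 9.2

9.2


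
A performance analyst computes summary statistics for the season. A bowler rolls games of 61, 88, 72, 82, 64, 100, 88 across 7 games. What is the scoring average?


Average = sum / n
Sum = 555
Average = 555 / 7 = 79.2857

79.2857


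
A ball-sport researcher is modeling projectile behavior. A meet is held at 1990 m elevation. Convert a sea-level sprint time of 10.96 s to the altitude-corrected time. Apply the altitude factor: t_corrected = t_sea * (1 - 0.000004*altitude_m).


Correction factor = 1 - 0.000004 * 1990 = 0.99204
t_corrected = t_sea * factor = 10.96 * 0.99204
t_corrected = 10.8728 s

10.8728 s


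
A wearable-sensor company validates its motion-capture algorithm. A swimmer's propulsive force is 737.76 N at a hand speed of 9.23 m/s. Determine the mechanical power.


P = F * v
P = 737.76 * 9.23
P = 6809.5248 W

6809.5248 W


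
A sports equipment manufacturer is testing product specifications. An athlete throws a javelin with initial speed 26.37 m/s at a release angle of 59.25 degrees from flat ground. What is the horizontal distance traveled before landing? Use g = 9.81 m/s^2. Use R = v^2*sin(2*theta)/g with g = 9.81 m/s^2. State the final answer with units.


R = v^2 * sin(2*theta) / g
Convert angle to radians: theta = 59.25 deg = 1.0341 rad
sin(2*theta) = sin(2.0682) = 0.8788
R = 26.37^2 * 0.8788 / 9.81
R = 695.3769 * 0.8788 / 9.81 = 62.2945 m

62.2945 m


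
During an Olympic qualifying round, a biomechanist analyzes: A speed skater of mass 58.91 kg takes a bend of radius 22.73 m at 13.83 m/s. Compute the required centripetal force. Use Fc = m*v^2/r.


Fc = m * v^2 / r
v^2 = 13.83^2 = 191.2689
Fc = 58.91 * 191.2689 / 22.73
Fc = 11267.6509 / 22.73 = 495.7172 N

495.7172 N


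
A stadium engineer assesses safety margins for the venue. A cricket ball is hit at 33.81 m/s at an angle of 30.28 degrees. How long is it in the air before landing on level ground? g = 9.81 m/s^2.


T = 2*v*sin(theta)/g
sin(theta) = sin(30.28 deg) = 0.5042
T = 2*33.81*0.5042 / 9.81
T = 34.0958 / 9.81 = 3.4756 s

3.4756 s


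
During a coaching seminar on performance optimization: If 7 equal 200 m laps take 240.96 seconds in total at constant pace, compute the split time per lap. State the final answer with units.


Split time = total_time / n_laps = 240.96 / 7
Split time = 34.4229 s per lap

34.4229 s


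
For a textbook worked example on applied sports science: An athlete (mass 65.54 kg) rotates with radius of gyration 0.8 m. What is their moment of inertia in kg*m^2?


I = m * k^2
I = 65.54 * 0.8^2
I = 65.54 * 0.64 = 41.9456 kg*m^2

41.9456 kg*m^2


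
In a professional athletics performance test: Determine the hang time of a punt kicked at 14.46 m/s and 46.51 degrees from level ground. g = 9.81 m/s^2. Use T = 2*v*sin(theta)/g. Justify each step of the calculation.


T = 2*v*sin(theta)/g
sin(theta) = sin(46.51 deg) = 0.7255
T = 2*14.46*0.7255 / 9.81
T = 20.9813 / 9.81 = 2.1388 s

2.1388 s


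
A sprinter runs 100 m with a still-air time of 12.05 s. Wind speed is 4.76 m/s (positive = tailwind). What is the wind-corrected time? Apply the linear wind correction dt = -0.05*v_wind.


dt = -0.05 * v_wind = -0.05 * 4.76 = -0.238 s
t_corrected = t_still + dt = 12.05 + (-0.238)
t_corrected = 11.812 s

11.812 s


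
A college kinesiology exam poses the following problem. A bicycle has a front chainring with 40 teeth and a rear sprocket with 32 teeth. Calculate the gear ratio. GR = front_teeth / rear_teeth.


GR = front_teeth / rear_teeth
GR = 40 / 32
GR = 1.25

1.25


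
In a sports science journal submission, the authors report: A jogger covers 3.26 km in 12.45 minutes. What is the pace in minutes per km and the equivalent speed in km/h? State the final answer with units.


Pace = time / distance = 12.45 min / 3.26 km = 3.819 min/km
Speed = distance / time_in_hours = 3.26 / 0.2075 hr
Speed = 15.7108 km/h

3.819 min/km, 15.7108 km/h


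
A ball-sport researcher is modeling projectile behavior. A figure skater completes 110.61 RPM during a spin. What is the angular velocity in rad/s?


omega = RPM * 2 * pi / 60
omega = 110.61 * 2 * 3.14159 / 60
omega = 694.9831 / 60 = 11.5831 rad/s

11.5831 rad/s


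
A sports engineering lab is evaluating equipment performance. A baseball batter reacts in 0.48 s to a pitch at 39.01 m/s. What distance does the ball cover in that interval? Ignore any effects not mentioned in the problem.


d = v * t
d = 39.01 * 0.48
d = 18.7248 m

18.7248 m


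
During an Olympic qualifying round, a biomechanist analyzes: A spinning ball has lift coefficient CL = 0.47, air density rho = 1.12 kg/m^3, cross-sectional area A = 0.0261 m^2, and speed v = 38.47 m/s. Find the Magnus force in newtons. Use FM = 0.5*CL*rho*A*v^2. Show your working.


FM = 0.5 * CL * rho * A * v^2
FM = 0.5 * 0.47 * 1.12 * 0.0261 * 38.47^2
v^2 = 1479.9409
FM = 0.5 * 0.47 * 1.12 * 0.0261 * 1479.9409 = 10.1665 N

10.1665 N


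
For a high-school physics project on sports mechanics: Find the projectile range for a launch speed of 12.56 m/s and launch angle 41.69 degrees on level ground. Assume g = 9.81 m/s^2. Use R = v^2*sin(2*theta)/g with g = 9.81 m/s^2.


R = v^2 * sin(2*theta) / g
Convert angle to radians: theta = 41.69 deg = 0.7276 rad
sin(2*theta) = sin(1.4553) = 0.9933
R = 12.56^2 * 0.9933 / 9.81
R = 157.7536 * 0.9933 / 9.81 = 15.9737 m

15.9737 m


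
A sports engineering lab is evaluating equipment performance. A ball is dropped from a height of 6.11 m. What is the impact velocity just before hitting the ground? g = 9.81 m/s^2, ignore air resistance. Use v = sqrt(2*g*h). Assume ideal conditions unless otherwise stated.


v = sqrt(2 * g * h)
v = sqrt(2 * 9.81 * 6.11)
v = sqrt(119.8782) = 10.9489 m/s

10.9489 m/s


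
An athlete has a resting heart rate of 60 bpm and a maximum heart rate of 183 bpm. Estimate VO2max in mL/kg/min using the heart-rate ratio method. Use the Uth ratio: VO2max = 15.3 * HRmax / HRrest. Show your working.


VO2max = 15.3 * HRmax / HRrest
VO2max = 15.3 * 183 / 60
VO2max = 2799.9 / 60 = 46.665 mL/kg/min

46.665 mL/kg/min


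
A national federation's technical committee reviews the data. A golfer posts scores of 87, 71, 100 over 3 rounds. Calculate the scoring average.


Average = sum / n
Sum = 258
Average = 258 / 3 = 86

86


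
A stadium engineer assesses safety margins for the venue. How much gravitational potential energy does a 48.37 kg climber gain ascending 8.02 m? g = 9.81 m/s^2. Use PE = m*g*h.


PE = m * g * h
PE = 48.37 * 9.81 * 8.02
PE = 474.5097 * 8.02 = 3805.5678 J

3805.5678 J


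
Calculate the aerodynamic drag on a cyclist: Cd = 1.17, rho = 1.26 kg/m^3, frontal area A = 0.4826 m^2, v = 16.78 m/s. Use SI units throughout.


Fd = 0.5 * Cd * rho * A * v^2
Fd = 0.5 * 1.17 * 1.26 * 0.4826 * 16.78^2
v^2 = 281.5684
Fd = 0.5 * 1.17 * 1.26 * 0.4826 * 281.5684 = 100.1608 N

100.1608 N


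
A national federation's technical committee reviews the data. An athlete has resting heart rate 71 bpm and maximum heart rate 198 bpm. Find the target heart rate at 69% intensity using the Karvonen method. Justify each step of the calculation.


Target = HRrest + pct*(HRmax - HRrest)
Heart rate reserve = HRmax - HRrest = 198 - 71 = 127 bpm
Fraction = 69% = 0.69
Target = 71 + 0.69 * 127
Target = 71 + 87.63 = 158.63 bpm

158.63 bpm


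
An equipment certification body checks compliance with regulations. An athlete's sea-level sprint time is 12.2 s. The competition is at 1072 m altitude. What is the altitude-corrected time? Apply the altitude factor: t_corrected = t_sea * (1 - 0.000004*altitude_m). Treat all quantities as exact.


Correction factor = 1 - 0.000004 * 1072 = 0.995712
t_corrected = t_sea * factor = 12.2 * 0.995712
t_corrected = 12.1477 s

12.1477 s


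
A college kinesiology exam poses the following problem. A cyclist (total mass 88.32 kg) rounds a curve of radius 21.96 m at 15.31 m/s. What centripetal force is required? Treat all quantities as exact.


Fc = m * v^2 / r
v^2 = 15.31^2 = 234.3961
Fc = 88.32 * 234.3961 / 21.96
Fc = 20701.8636 / 21.96 = 942.7078 N

942.7078 N


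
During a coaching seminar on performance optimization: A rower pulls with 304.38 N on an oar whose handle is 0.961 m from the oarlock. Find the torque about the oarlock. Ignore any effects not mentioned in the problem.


tau = F * d
tau = 304.38 * 0.961
tau = 292.5092 N*m

292.5092 N*m


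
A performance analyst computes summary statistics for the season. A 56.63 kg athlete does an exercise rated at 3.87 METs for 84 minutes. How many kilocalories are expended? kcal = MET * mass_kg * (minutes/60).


kcal = MET * mass * time_hr
Convert time: 84 min = 1.4 hr
kcal = 3.87 * 56.63 * 1.4
kcal = 306.8213 kcal

306.8213 kcal


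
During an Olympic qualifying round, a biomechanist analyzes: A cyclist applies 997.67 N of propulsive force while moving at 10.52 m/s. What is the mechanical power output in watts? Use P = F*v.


P = F * v
P = 997.67 * 10.52
P = 10495.4884 W

10495.4884 W


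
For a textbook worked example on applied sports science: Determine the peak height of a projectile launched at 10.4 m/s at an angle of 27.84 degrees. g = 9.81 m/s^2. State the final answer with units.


H = (v*sin(theta))^2 / (2*g)
vy = v*sin(theta) = 10.4 * sin(27.84 deg) = 4.8568 m/s
H = vy^2 / (2*g) = 23.5889 / (2*9.81)
H = 23.5889 / 19.62 = 1.2023 m

1.2023 m


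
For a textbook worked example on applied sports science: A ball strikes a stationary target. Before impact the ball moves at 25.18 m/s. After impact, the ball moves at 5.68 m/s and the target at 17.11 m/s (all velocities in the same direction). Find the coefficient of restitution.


e = (v2_after - v1_after) / (v1_before - v2_before)
Numerator = 17.11 - 5.68 = 11.43
Denominator = 25.18 - 0 = 25.18
e = 11.43 / 25.18 = 0.4539

0.4539


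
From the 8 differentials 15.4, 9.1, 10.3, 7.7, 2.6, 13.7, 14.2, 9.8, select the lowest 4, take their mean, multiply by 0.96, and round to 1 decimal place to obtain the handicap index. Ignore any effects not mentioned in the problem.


All differentials: 15.4, 9.1, 10.3, 7.7, 2.6, 13.7, 14.2, 9.8
Sorted: 2.6, 7.7, 9.1, 9.8, 10.3, 13.7, 14.2, 15.4
Best 4: 2.6, 7.7, 9.1, 9.8
Average of best = 29.2 / 4 = 7.3
Raw index = 7.3 * 0.96 = 7.008
Handicap index = round(7.008, 1) = 7.0

7.0


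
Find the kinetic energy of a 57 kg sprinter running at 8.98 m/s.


KE = 0.5 * m * v^2
KE = 0.5 * 57 * 8.98^2
KE = 0.5 * 57 * 80.6404 = 2298.2514 J

2298.2514 J


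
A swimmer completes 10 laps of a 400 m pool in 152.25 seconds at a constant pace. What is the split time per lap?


Split time = total_time / n_laps = 152.25 / 10
Split time = 15.225 s per lap

15.225 s


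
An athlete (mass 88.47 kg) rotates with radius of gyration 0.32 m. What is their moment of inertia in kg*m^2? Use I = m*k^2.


I = m * k^2
I = 88.47 * 0.32^2
I = 88.47 * 0.1024 = 9.0593 kg*m^2

9.0593 kg*m^2


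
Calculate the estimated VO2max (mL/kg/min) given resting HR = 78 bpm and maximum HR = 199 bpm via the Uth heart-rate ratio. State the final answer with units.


VO2max = 15.3 * HRmax / HRrest
VO2max = 15.3 * 199 / 78
VO2max = 3044.7 / 78 = 39.0346 mL/kg/min

39.0346 mL/kg/min


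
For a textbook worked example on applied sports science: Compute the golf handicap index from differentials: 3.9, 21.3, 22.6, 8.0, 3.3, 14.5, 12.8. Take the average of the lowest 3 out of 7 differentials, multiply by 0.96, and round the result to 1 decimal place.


All differentials: 3.9, 21.3, 22.6, 8.0, 3.3, 14.5, 12.8
Sorted: 3.3, 3.9, 8.0, 12.8, 14.5, 21.3, 22.6
Best 3: 3.3, 3.9, 8.0
Average of best = 15.2 / 3 = 5.0667
Raw index = 5.0667 * 0.96 = 4.864
Handicap index = round(4.864, 1) = 4.9

4.9


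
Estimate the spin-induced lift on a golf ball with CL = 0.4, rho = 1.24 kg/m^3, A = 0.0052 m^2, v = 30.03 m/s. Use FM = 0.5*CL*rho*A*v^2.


FM = 0.5 * CL * rho * A * v^2
FM = 0.5 * 0.4 * 1.24 * 0.0052 * 30.03^2
v^2 = 901.8009
FM = 0.5 * 0.4 * 1.24 * 0.0052 * 901.8009 = 1.163 N

1.163 N


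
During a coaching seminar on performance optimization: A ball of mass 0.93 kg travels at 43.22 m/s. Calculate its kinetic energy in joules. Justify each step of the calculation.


KE = 0.5 * m * v^2
KE = 0.5 * 0.93 * 43.22^2
KE = 0.5 * 0.93 * 1867.9684 = 868.6053 J

868.6053 J


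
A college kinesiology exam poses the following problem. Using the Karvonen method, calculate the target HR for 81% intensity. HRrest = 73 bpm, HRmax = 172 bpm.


Target = HRrest + pct*(HRmax - HRrest)
Heart rate reserve = HRmax - HRrest = 172 - 73 = 99 bpm
Fraction = 81% = 0.81
Target = 73 + 0.81 * 99
Target = 73 + 80.19 = 153.19 bpm

153.19 bpm


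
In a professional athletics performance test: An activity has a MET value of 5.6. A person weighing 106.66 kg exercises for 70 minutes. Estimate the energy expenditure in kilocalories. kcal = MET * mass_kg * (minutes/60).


kcal = MET * mass * time_hr
Convert time: 70 min = 1.1667 hr
kcal = 5.6 * 106.66 * 1.1667
kcal = 696.8453 kcal

696.8453 kcal


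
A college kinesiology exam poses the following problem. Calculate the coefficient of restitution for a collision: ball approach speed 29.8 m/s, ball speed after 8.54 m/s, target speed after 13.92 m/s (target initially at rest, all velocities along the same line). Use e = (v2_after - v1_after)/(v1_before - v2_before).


e = (v2_after - v1_after) / (v1_before - v2_before)
Numerator = 13.92 - 8.54 = 5.38
Denominator = 29.8 - 0 = 29.8
e = 5.38 / 29.8 = 0.1805

0.1805


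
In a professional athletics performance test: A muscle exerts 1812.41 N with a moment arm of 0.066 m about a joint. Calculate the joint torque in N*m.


tau = F * d
tau = 1812.41 * 0.066
tau = 119.6191 N*m

119.6191 N*m


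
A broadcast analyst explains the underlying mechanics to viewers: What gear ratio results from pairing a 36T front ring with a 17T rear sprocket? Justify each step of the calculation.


GR = front_teeth / rear_teeth
GR = 36 / 17
GR = 2.1176

2.1176


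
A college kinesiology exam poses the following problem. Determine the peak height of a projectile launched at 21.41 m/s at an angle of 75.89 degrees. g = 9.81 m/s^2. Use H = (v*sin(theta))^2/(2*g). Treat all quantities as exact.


H = (v*sin(theta))^2 / (2*g)
vy = v*sin(theta) = 21.41 * sin(75.89 deg) = 20.764 m/s
H = vy^2 / (2*g) = 431.1457 / (2*9.81)
H = 431.1457 / 19.62 = 21.9748 m

21.9748 m


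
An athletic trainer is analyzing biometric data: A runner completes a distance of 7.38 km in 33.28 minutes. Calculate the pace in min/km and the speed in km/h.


Pace = time / distance = 33.28 min / 7.38 km = 4.5095 min/km
Speed = distance / time_in_hours = 7.38 / 0.5547 hr
Speed = 13.3053 km/h

4.5095 min/km, 13.3053 km/h


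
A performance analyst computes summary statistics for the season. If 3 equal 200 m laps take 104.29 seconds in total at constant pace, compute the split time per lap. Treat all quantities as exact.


Split time = total_time / n_laps = 104.29 / 3
Split time = 34.7633 s per lap

34.7633 s


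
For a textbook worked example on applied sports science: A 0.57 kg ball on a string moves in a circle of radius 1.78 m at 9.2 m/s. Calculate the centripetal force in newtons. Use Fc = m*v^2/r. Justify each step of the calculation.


Fc = m * v^2 / r
v^2 = 9.2^2 = 84.64
Fc = 0.57 * 84.64 / 1.78
Fc = 48.2448 / 1.78 = 27.1038 N

27.1038 N


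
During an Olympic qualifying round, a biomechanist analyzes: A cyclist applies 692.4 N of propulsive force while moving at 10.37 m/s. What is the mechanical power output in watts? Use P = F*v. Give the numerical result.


P = F * v
P = 692.4 * 10.37
P = 7180.188 W

7180.188 W


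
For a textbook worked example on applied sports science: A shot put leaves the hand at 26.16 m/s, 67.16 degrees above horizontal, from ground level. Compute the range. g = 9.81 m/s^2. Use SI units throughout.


R = v^2 * sin(2*theta) / g
Convert angle to radians: theta = 67.16 deg = 1.1722 rad
sin(2*theta) = sin(2.3443) = 0.7154
R = 26.16^2 * 0.7154 / 9.81
R = 684.3456 * 0.7154 / 9.81 = 49.9097 m

49.9097 m


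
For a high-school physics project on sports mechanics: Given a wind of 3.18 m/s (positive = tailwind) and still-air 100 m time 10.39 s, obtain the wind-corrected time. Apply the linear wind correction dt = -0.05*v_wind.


dt = -0.05 * v_wind = -0.05 * 3.18 = -0.159 s
t_corrected = t_still + dt = 10.39 + (-0.159)
t_corrected = 10.231 s

10.231 s


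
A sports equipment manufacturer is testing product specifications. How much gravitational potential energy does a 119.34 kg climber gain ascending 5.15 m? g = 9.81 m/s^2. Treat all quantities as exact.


PE = m * g * h
PE = 119.34 * 9.81 * 5.15
PE = 1170.7254 * 5.15 = 6029.2358 J

6029.2358 J


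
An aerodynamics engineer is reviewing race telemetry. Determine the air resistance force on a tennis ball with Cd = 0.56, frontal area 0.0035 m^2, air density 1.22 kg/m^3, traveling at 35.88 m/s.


Fd = 0.5 * Cd * rho * A * v^2
Fd = 0.5 * 0.56 * 1.22 * 0.0035 * 35.88^2
v^2 = 1287.3744
Fd = 0.5 * 0.56 * 1.22 * 0.0035 * 1287.3744 = 1.5392 N

1.5392 N


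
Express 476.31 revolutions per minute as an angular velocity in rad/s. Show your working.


omega = RPM * 2 * pi / 60
omega = 476.31 * 2 * 3.14159 / 60
omega = 2992.744 / 60 = 49.8791 rad/s

49.8791 rad/s


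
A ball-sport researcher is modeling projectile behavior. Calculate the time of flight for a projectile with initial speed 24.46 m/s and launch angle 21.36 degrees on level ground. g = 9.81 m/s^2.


T = 2*v*sin(theta)/g
sin(theta) = sin(21.36 deg) = 0.3642
T = 2*24.46*0.3642 / 9.81
T = 17.818 / 9.81 = 1.8163 s

1.8163 s


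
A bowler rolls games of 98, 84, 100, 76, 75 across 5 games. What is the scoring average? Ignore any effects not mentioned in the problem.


Average = sum / n
Sum = 433
Average = 433 / 5 = 86.6

86.6


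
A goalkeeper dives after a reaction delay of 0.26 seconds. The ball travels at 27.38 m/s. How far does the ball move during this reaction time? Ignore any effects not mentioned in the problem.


d = v * t
d = 27.38 * 0.26
d = 7.1188 m

7.1188 m


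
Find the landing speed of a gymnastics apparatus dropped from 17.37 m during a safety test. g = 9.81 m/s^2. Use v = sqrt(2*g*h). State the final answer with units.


v = sqrt(2 * g * h)
v = sqrt(2 * 9.81 * 17.37)
v = sqrt(340.7994) = 18.4608 m/s

18.4608 m/s


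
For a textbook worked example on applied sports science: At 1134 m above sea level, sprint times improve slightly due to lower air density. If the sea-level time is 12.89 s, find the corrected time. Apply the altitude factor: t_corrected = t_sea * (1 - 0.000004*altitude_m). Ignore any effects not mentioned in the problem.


Correction factor = 1 - 0.000004 * 1134 = 0.995464
t_corrected = t_sea * factor = 12.89 * 0.995464
t_corrected = 12.8315 s

12.8315 s


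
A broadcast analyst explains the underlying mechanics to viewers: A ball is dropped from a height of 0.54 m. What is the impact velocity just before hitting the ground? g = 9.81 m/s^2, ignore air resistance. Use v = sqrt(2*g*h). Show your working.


v = sqrt(2 * g * h)
v = sqrt(2 * 9.81 * 0.54)
v = sqrt(10.5948) = 3.255 m/s

3.255 m/s


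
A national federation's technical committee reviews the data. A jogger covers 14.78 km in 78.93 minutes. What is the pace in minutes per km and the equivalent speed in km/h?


Pace = time / distance = 78.93 min / 14.78 km = 5.3403 min/km
Speed = distance / time_in_hours = 14.78 / 1.3155 hr
Speed = 11.2353 km/h

5.3403 min/km, 11.2353 km/h


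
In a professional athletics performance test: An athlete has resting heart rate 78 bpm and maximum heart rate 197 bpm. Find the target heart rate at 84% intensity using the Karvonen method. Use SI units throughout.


Target = HRrest + pct*(HRmax - HRrest)
Heart rate reserve = HRmax - HRrest = 197 - 78 = 119 bpm
Fraction = 84% = 0.84
Target = 78 + 0.84 * 119
Target = 78 + 99.96 = 177.96 bpm

177.96 bpm


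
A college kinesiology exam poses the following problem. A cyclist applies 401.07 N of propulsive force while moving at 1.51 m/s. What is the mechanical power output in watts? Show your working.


P = F * v
P = 401.07 * 1.51
P = 605.6157 W

605.6157 W


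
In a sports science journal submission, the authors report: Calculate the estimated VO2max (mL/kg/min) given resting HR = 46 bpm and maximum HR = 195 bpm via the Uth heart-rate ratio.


VO2max = 15.3 * HRmax / HRrest
VO2max = 15.3 * 195 / 46
VO2max = 2983.5 / 46 = 64.8587 mL/kg/min

64.8587 mL/kg/min


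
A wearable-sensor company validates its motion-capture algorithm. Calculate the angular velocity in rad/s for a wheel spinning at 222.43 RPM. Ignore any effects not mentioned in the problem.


omega = RPM * 2 * pi / 60
omega = 222.43 * 2 * 3.14159 / 60
omega = 1397.5689 / 60 = 23.2928 rad/s

23.2928 rad/s
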